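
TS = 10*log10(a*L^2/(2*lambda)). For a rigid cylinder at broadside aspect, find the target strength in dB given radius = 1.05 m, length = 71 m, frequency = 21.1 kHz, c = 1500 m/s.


45.71 dB


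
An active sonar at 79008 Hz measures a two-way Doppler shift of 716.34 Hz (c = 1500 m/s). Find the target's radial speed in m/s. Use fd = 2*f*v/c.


From fd = 2*f*v/c, v = c*fd/(2*f) = 1500 * 716.34 / (2*79008) = 6.8

6.8 m/s


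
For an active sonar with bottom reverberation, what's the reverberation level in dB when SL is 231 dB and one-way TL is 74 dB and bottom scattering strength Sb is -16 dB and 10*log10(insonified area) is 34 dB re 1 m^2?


RL = SL - 2*TL + Sb + 10*log10(A) = 231 - 2*74 + (-16) + 34 = 101

101 dB


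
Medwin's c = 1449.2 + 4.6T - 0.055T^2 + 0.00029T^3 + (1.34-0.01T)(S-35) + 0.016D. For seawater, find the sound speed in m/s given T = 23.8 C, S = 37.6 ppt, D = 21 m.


1534.64 m/s


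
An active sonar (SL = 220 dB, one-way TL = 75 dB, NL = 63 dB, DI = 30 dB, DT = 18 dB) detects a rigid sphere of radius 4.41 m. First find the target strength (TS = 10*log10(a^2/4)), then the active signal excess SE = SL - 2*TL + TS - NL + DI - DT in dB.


Step 1: TS = 10*log10(4.41^2/4) = 6.87 dB
Step 2: SE = SL - 2*TL + TS - NL + DI - DT = 220 - 2*75 + (6.87) - 63 + 30 - 18 = 25.87

25.87 dB


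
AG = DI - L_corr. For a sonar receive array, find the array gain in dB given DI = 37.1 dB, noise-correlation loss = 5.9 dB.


AG = DI - L_corr = 37.1 - 5.9 = 31.2

31.2 dB


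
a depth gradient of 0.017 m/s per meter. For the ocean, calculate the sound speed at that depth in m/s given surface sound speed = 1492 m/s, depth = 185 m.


1495.145 m/s


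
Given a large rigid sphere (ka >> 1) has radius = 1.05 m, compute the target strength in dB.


-5.6 dB


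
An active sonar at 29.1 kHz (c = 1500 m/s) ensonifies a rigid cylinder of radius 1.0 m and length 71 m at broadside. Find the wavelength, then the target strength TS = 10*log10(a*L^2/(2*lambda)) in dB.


Step 1: lambda = c/f = 1500/29100 = 0.05155 m
Step 2: TS = 10*log10(a*L^2/(2*lambda)) = 10*log10(1.0*71^2/(2*0.05155)) = 46.89

46.89 dB


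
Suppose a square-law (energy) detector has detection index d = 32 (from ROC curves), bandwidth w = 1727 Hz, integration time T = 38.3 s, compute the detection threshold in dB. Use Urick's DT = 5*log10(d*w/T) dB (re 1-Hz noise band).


DT = 5*log10(d*w/T) = 5*log10(32 * 1727 / 38.3) = 5*log10(1442.92) = 15.8

15.8 dB


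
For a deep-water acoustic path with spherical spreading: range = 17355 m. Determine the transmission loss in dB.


TL = 20*log10(17355) = 84.79

84.79 dB


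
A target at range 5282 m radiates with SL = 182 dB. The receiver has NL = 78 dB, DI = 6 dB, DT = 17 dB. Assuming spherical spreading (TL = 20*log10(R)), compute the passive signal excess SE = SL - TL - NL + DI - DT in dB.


Step 1: TL = 20*log10(5282) = 74.46 dB
Step 2: SE = 182 - 74.46 - 78 + 6 - 17 = 18.54

18.54 dB


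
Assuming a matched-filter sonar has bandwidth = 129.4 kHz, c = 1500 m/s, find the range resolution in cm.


0.58 cm


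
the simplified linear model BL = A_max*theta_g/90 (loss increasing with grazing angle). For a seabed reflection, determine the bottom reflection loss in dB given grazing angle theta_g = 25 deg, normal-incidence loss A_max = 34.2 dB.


BL = A_max * theta_g / 90 = 34.2 * 25 / 90 = 9.5

9.5 dB


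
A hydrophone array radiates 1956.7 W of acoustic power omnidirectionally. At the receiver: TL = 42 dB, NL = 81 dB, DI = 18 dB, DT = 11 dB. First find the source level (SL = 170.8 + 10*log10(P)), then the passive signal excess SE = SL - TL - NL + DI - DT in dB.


Step 1: SL = 170.8 + 10*log10(1956.7) = 203.72 dB
Step 2: SE = SL - TL - NL + DI - DT = 203.72 - 42 - 81 + 18 - 11 = 87.72

87.72 dB


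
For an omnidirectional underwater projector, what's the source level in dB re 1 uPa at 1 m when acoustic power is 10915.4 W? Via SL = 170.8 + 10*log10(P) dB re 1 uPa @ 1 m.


SL = 170.8 + 10*log10(10915.4) = 170.8 + 40.38 = 211.18

211.18 dB


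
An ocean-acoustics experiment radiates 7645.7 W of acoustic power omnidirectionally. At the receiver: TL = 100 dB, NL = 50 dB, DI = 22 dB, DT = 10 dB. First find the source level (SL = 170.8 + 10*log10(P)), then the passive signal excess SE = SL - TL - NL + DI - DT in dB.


Step 1: SL = 170.8 + 10*log10(7645.7) = 209.63 dB
Step 2: SE = SL - TL - NL + DI - DT = 209.63 - 100 - 50 + 22 - 10 = 71.63

71.63 dB


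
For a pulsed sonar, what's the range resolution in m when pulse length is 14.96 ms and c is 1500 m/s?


dR = c*tau/2 = 1500 * 14.96e-3 / 2 = 11.22

11.22 m


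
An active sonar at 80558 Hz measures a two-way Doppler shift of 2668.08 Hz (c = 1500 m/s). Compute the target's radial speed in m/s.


From fd = 2*f*v/c, v = c*fd/(2*f) = 1500 * 2668.08 / (2*80558) = 24.84

24.84 m/s


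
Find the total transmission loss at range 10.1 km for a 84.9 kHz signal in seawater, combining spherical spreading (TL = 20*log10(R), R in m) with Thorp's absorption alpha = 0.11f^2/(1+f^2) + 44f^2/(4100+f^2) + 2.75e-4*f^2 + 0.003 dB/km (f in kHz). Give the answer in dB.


Step 1 (Thorp): alpha = 0.11*7208.01/(1+7208.01) + 44*7208.01/(4100+7208.01) + 2.75e-4*7208.01 + 0.003 = 30.1419 dB/km
Step 2: TL_spread = 20*log10(10100) = 80.09 dB
Step 3: TL_abs = alpha*R = 30.1419 * 10.1 = 304.43 dB
Step 4: TL_total = 80.09 + 304.43 = 384.52

384.52 dB


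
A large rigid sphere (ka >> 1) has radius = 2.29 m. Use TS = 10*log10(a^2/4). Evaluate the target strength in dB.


1.18 dB


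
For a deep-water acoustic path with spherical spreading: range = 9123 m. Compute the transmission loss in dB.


TL = 20*log10(9123) = 79.2

79.2 dB


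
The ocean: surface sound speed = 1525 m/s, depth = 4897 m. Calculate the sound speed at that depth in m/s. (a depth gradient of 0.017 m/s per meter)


1608.249 m/s


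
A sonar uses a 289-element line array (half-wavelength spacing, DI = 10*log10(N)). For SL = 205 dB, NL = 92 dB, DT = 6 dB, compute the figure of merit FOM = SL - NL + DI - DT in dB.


131.61 dB


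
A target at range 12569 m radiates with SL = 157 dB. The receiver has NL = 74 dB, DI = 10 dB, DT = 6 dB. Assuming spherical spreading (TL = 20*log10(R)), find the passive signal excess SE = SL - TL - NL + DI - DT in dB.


5.01 dB


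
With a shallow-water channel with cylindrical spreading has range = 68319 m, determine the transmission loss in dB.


TL = 10*log10(68319) = 48.35

48.35 dB


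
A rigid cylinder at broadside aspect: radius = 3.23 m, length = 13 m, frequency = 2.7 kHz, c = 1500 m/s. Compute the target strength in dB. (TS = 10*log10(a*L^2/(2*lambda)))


26.91 dB


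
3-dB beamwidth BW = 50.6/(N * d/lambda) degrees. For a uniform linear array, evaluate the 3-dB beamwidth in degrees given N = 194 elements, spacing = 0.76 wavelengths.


BW = 50.6 / (194 * 0.76) = 50.6 / 147.44 = 0.34

0.34 deg


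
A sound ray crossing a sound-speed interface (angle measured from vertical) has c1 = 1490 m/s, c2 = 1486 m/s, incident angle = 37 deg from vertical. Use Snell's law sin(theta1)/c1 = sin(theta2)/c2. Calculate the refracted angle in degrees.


sin(theta2) = (c2/c1)*sin(theta1) = (1486/1490)*sin(37 deg) = 0.6002
theta2 = arcsin(0.6002) = 36.88

36.88 deg


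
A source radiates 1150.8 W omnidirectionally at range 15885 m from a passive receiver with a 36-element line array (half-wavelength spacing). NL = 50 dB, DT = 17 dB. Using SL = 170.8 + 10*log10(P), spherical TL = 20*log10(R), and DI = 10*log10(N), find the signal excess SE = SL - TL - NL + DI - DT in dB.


Step 1: SL = 170.8 + 10*log10(1150.8) = 201.41 dB
Step 2: TL = 20*log10(15885) = 84.02 dB
Step 3: DI = 10*log10(36) = 15.56 dB
Step 4: SE = SL - TL - NL + DI - DT = 201.41 - 84.02 - 50 + 15.56 - 17 = 65.95

65.95 dB


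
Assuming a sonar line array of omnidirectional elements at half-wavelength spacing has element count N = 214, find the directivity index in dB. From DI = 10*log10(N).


23.3 dB


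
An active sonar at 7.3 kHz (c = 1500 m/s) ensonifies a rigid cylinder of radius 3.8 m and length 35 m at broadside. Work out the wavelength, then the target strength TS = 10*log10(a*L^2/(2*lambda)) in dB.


Step 1: lambda = c/f = 1500/7300 = 0.20548 m
Step 2: TS = 10*log10(a*L^2/(2*lambda)) = 10*log10(3.8*35^2/(2*0.20548)) = 40.54

40.54 dB


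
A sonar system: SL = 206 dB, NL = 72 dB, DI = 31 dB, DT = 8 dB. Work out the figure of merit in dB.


FOM = SL - NL + DI - DT = 206 - 72 + 31 - 8 = 157

157 dB


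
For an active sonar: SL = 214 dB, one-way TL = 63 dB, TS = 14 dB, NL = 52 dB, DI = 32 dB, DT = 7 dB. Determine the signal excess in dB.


SE = SL - 2*TL + TS - NL + DI - DT = 214 - 2*63 + (14) - 52 + 32 - 7 = 75

75 dB


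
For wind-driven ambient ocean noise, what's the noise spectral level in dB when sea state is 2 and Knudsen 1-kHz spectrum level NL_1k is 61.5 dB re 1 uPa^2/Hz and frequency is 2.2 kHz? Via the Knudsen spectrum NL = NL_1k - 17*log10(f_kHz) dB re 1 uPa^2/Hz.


NL = NL_1k - 17*log10(f_kHz) = 61.5 - 17*log10(2.2) = 61.5 - (5.82) = 55.68

55.68 dB


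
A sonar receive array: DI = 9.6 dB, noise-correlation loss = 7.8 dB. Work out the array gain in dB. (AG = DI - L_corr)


1.8 dB


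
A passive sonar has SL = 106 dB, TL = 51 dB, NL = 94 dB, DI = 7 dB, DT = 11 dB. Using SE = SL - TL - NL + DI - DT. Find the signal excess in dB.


SE = SL - TL - NL + DI - DT = 106 - 51 - 94 + 7 - 11 = -43

-43 dB


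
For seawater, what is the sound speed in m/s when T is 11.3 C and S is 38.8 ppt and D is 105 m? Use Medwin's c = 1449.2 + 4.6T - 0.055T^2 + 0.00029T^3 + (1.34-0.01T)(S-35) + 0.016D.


1500.92 m/s


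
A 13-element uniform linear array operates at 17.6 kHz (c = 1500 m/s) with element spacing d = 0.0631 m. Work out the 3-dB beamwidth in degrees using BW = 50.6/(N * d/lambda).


Step 1: lambda = 1500/17600 = 0.08523 m
Step 2: d/lambda = 0.0631/0.08523 = 0.7403
Step 3: BW = 50.6/(N * d/lambda) = 50.6/(13 * 0.7403) = 5.26

5.26 deg


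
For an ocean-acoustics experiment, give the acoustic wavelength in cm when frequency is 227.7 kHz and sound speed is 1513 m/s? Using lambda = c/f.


0.66 cm


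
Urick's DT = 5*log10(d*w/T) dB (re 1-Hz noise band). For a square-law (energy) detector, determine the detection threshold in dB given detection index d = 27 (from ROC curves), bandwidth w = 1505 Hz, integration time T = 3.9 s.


DT = 5*log10(d*w/T) = 5*log10(27 * 1505 / 3.9) = 5*log10(10419.23) = 20.09

20.09 dB


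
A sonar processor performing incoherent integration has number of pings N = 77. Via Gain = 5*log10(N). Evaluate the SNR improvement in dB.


9.43 dB


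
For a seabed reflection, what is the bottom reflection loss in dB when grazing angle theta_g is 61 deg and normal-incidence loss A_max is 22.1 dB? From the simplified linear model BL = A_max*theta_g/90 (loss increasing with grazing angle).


14.98 dB


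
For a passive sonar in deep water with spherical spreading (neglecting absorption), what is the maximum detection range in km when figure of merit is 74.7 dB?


At max range FOM = TL, so 20*log10(R) = 74.7
R = 10^(74.7/20) = 5432.5 m = 5.43 km

5.43 km


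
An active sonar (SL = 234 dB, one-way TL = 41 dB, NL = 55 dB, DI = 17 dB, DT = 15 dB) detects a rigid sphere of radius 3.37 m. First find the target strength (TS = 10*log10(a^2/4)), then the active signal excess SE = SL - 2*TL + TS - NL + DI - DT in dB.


Step 1: TS = 10*log10(3.37^2/4) = 4.53 dB
Step 2: SE = SL - 2*TL + TS - NL + DI - DT = 234 - 2*41 + (4.53) - 55 + 17 - 15 = 103.53

103.53 dB


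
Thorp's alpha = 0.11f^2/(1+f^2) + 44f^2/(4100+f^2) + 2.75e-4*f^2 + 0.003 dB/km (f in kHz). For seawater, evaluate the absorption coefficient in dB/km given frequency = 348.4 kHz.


f^2 = 121382.56
alpha = 0.11*121382.56/(1+121382.56) + 44*121382.56/(4100+121382.56) + 2.75e-4*121382.56 + 0.003 = 76.056

76.056 dB/km


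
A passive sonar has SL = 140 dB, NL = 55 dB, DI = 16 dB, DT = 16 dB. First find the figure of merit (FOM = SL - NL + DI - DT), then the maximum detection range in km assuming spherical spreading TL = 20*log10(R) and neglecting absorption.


Step 1: FOM = SL - NL + DI - DT = 140 - 55 + 16 - 16 = 85 dB
Step 2: at max range FOM = TL = 20*log10(R), so R = 10^(85/20) = 17782.79 m = 17.78 km

17.78 km


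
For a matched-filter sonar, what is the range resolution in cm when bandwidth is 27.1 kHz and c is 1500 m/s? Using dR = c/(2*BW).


dR = c/(2*BW) = 1500 / (2 * 27.1e3) = 0.0277 m = 2.77 cm

2.77 cm


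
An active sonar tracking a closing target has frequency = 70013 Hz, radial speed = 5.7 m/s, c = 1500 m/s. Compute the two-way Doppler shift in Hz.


532.1 Hz


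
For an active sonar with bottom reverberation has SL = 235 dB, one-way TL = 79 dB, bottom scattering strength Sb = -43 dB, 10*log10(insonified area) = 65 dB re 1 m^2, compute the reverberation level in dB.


99 dB


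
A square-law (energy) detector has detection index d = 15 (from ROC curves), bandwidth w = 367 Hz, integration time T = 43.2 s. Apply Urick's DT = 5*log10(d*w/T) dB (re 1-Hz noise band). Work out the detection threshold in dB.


10.53 dB


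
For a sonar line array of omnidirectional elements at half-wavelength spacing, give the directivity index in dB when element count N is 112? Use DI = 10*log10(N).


DI = 10*log10(112) = 20.49

20.49 dB


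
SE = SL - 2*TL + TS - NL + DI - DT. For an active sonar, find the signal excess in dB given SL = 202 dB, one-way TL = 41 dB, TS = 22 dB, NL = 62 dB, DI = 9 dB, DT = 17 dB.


72 dB


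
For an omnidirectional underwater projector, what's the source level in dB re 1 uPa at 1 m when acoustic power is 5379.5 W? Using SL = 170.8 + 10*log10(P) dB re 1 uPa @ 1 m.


SL = 170.8 + 10*log10(5379.5) = 170.8 + 37.31 = 208.11

208.11 dB


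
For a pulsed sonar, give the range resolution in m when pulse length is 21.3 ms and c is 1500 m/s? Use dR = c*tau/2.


dR = c*tau/2 = 1500 * 21.3e-3 / 2 = 15.975

15.975 m


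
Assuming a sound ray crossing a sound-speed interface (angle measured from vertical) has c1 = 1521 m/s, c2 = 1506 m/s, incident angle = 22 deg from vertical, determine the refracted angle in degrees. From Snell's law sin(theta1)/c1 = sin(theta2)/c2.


sin(theta2) = (c2/c1)*sin(theta1) = (1506/1521)*sin(22 deg) = 0.37091
theta2 = arcsin(0.37091) = 21.77

21.77 deg


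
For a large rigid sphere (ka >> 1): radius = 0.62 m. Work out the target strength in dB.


-10.17 dB


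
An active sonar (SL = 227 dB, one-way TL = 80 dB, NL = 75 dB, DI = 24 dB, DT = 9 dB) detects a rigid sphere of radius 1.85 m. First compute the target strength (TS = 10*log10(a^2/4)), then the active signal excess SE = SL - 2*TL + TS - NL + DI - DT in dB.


Step 1: TS = 10*log10(1.85^2/4) = -0.68 dB
Step 2: SE = SL - 2*TL + TS - NL + DI - DT = 227 - 2*80 + (-0.68) - 75 + 24 - 9 = 6.32

6.32 dB


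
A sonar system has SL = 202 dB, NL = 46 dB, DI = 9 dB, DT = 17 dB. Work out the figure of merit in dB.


FOM = SL - NL + DI - DT = 202 - 46 + 9 - 17 = 148

148 dB


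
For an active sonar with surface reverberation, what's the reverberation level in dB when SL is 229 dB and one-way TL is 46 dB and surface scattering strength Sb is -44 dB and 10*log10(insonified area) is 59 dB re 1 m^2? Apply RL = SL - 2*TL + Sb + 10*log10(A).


152 dB


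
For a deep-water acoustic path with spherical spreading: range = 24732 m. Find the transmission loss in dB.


TL = 20*log10(24732) = 87.87

87.87 dB


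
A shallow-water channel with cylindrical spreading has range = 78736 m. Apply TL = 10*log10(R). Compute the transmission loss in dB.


48.96 dB


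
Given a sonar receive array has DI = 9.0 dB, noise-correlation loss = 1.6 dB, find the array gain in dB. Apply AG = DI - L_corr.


AG = DI - L_corr = 9.0 - 1.6 = 7.4

7.4 dB


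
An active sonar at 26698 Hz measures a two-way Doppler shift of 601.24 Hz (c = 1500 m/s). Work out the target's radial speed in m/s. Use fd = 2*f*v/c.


From fd = 2*f*v/c, v = c*fd/(2*f) = 1500 * 601.24 / (2*26698) = 16.89

16.89 m/s


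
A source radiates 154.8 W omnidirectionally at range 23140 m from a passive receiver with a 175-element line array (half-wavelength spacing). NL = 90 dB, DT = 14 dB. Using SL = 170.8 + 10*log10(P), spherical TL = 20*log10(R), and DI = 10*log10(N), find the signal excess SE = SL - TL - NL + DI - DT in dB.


23.84 dB


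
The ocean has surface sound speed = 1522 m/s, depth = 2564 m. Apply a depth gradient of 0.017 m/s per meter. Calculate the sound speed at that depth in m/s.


1565.588 m/s


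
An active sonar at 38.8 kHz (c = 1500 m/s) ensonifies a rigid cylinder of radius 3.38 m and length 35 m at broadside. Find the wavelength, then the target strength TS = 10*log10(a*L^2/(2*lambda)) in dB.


Step 1: lambda = c/f = 1500/38800 = 0.03866 m
Step 2: TS = 10*log10(a*L^2/(2*lambda)) = 10*log10(3.38*35^2/(2*0.03866)) = 47.29

47.29 dB


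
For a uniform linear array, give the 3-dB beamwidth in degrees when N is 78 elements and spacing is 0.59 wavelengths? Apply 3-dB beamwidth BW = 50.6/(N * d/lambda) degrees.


1.1 deg


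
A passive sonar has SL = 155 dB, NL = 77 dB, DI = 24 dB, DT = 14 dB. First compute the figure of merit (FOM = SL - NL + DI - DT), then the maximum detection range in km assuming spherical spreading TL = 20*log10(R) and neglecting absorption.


Step 1: FOM = SL - NL + DI - DT = 155 - 77 + 24 - 14 = 88 dB
Step 2: at max range FOM = TL = 20*log10(R), so R = 10^(88/20) = 25118.86 m = 25.12 km

25.12 km


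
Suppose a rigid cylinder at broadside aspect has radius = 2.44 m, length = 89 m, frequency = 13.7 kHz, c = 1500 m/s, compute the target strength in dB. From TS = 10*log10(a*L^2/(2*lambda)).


49.46 dB


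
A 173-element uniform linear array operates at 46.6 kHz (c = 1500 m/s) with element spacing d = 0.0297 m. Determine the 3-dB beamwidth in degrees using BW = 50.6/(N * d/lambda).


Step 1: lambda = 1500/46600 = 0.03219 m
Step 2: d/lambda = 0.0297/0.03219 = 0.9226
Step 3: BW = 50.6/(N * d/lambda) = 50.6/(173 * 0.9226) = 0.32

0.32 deg


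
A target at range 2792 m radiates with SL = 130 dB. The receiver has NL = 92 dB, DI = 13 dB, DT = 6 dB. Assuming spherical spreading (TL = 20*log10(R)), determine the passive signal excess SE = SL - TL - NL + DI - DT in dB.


Step 1: TL = 20*log10(2792) = 68.92 dB
Step 2: SE = 130 - 68.92 - 92 + 13 - 6 = -23.92

-23.92 dB


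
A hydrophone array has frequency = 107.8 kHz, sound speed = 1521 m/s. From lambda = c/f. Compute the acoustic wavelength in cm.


lambda = c/f = 1521 / 107800 = 0.0141 m = 1.41 cm

1.41 cm


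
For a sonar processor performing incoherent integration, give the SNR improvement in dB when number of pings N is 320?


Gain = 5*log10(320) = 12.53

12.53 dB


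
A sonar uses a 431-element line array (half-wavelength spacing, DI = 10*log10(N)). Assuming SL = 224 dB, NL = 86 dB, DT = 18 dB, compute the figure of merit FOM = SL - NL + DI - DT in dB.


Step 1: DI = 10*log10(431) = 26.34 dB
Step 2: FOM = SL - NL + DI - DT = 224 - 86 + 26.34 - 18 = 146.34

146.34 dB


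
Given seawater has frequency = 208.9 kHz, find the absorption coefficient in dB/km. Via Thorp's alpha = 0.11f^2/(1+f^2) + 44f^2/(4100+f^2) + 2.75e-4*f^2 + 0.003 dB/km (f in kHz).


52.335 dB/km


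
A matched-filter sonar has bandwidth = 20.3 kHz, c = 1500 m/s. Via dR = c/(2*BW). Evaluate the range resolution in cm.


dR = c/(2*BW) = 1500 / (2 * 20.3e3) = 0.0369 m = 3.69 cm

3.69 cm


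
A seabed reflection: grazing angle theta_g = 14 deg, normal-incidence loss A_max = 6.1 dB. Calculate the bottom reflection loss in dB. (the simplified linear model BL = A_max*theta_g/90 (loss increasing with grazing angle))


BL = A_max * theta_g / 90 = 6.1 * 14 / 90 = 0.95

0.95 dB


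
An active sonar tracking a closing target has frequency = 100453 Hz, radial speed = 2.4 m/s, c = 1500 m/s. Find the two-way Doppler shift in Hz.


321.45 Hz


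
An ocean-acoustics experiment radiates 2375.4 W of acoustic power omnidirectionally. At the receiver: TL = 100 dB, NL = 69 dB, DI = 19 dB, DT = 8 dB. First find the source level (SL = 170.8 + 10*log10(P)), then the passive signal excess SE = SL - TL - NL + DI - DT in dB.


Step 1: SL = 170.8 + 10*log10(2375.4) = 204.56 dB
Step 2: SE = SL - TL - NL + DI - DT = 204.56 - 100 - 69 + 19 - 8 = 46.56

46.56 dB


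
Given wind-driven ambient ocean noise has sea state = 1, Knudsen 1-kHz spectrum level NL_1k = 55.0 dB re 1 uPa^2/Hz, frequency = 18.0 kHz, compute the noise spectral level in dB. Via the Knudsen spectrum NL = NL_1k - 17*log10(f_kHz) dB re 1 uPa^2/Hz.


NL = NL_1k - 17*log10(f_kHz) = 55.0 - 17*log10(18.0) = 55.0 - (21.34) = 33.66

33.66 dB


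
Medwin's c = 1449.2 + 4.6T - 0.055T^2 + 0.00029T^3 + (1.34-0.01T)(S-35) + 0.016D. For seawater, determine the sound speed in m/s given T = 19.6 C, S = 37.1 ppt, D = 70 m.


c = 1449.2 + 4.6*19.6 - 0.055*19.6^2 + 0.00029*19.6^3 + (1.34 - 0.01*19.6)*(37.1 - 35) + 0.016*70 = 1523.94

1523.94 m/s


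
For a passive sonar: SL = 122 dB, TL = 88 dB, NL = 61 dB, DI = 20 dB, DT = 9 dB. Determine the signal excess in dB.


SE = SL - TL - NL + DI - DT = 122 - 88 - 61 + 20 - 9 = -16

-16 dB


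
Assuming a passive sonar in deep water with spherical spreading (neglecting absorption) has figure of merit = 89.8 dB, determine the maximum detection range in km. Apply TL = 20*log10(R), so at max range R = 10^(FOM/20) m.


At max range FOM = TL, so 20*log10(R) = 89.8
R = 10^(89.8/20) = 30902.95 m = 30.9 km

30.9 km


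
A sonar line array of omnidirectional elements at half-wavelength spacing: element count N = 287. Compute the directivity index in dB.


24.58 dB


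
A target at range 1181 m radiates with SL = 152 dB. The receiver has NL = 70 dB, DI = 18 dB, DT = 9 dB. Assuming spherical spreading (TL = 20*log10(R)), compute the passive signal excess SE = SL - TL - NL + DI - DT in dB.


Step 1: TL = 20*log10(1181) = 61.44 dB
Step 2: SE = 152 - 61.44 - 70 + 18 - 9 = 29.56

29.56 dB


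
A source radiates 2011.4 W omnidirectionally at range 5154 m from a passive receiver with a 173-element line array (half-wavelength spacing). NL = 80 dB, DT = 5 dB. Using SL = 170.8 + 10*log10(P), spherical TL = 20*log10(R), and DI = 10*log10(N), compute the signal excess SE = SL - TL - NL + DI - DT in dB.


66.97 dB


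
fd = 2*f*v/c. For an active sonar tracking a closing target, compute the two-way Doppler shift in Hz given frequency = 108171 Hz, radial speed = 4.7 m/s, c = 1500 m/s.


677.87 Hz


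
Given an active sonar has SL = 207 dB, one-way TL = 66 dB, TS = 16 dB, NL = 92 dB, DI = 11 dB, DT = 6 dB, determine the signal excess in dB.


4 dB


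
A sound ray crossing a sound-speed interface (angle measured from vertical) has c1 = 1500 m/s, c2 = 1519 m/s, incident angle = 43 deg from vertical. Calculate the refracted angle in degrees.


43.68 deg


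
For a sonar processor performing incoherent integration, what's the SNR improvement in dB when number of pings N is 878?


14.72 dB


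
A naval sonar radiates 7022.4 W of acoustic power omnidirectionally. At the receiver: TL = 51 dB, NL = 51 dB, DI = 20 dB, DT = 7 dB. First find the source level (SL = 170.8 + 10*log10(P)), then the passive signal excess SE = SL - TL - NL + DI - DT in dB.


Step 1: SL = 170.8 + 10*log10(7022.4) = 209.26 dB
Step 2: SE = SL - TL - NL + DI - DT = 209.26 - 51 - 51 + 20 - 7 = 120.26

120.26 dB


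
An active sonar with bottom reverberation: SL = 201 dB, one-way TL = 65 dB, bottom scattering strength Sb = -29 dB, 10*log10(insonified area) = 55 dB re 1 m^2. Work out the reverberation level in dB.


RL = SL - 2*TL + Sb + 10*log10(A) = 201 - 2*65 + (-29) + 55 = 97

97 dB


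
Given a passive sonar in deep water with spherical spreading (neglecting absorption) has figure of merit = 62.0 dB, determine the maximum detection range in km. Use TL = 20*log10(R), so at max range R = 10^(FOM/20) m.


At max range FOM = TL, so 20*log10(R) = 62.0
R = 10^(62.0/20) = 1258.93 m = 1.26 km

1.26 km


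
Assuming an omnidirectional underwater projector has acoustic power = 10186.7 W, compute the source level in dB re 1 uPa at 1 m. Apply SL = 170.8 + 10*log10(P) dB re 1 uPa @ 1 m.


210.88 dB


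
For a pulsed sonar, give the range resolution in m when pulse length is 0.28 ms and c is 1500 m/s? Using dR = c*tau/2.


dR = c*tau/2 = 1500 * 0.28e-3 / 2 = 0.21

0.21 m


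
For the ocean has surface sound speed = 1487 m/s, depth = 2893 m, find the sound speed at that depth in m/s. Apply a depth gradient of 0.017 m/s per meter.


c = 1487 + 0.017 * 2893 = 1536.181

1536.181 m/s


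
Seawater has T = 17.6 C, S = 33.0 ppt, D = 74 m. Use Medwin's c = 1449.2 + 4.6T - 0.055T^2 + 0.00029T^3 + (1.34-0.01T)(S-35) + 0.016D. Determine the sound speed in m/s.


1513.56 m/s


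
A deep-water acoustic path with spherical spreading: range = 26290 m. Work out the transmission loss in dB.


TL = 20*log10(26290) = 88.4

88.4 dB


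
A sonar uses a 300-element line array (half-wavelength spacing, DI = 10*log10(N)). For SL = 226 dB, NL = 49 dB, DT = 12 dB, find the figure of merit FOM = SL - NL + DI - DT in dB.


Step 1: DI = 10*log10(300) = 24.77 dB
Step 2: FOM = SL - NL + DI - DT = 226 - 49 + 24.77 - 12 = 189.77

189.77 dB


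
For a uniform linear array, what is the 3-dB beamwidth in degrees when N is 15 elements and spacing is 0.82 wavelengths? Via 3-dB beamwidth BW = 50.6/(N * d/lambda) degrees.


BW = 50.6 / (15 * 0.82) = 50.6 / 12.3 = 4.11

4.11 deg


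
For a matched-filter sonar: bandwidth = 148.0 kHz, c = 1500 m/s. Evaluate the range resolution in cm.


0.51 cm


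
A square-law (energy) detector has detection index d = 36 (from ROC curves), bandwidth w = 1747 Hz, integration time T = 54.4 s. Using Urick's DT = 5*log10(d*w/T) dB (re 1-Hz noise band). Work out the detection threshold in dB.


DT = 5*log10(d*w/T) = 5*log10(36 * 1747 / 54.4) = 5*log10(1156.1) = 15.31

15.31 dB


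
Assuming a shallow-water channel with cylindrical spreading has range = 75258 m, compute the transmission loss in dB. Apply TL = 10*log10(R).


48.77 dB


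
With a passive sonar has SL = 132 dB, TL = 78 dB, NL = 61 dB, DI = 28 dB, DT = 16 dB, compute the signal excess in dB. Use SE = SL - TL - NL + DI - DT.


SE = SL - TL - NL + DI - DT = 132 - 78 - 61 + 28 - 16 = 5

5 dB


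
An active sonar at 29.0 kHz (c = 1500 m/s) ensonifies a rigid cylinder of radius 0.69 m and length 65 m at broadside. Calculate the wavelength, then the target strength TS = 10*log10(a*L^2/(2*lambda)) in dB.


Step 1: lambda = c/f = 1500/29000 = 0.05172 m
Step 2: TS = 10*log10(a*L^2/(2*lambda)) = 10*log10(0.69*65^2/(2*0.05172)) = 44.5

44.5 dB


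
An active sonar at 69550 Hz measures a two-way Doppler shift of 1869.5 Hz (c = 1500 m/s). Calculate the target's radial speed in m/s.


From fd = 2*f*v/c, v = c*fd/(2*f) = 1500 * 1869.5 / (2*69550) = 20.16

20.16 m/s


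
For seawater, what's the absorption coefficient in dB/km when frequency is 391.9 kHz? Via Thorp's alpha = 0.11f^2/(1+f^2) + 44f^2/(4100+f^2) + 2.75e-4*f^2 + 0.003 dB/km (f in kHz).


85.205 dB/km


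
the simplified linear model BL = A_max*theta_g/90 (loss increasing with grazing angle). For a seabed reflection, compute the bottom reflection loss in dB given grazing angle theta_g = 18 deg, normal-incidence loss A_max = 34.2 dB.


6.84 dB


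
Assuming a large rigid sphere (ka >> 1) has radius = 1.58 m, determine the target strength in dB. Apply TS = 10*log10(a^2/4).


-2.05 dB


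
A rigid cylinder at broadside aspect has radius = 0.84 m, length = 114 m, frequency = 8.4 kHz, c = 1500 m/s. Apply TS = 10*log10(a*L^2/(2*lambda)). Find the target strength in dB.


44.85 dB


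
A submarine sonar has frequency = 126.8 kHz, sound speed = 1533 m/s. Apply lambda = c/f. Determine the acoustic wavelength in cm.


lambda = c/f = 1533 / 126800 = 0.0121 m = 1.21 cm

1.21 cm


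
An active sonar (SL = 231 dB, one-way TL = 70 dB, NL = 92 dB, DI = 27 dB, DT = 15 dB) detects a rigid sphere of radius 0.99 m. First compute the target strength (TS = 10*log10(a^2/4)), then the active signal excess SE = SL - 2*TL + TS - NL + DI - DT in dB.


Step 1: TS = 10*log10(0.99^2/4) = -6.11 dB
Step 2: SE = SL - 2*TL + TS - NL + DI - DT = 231 - 2*70 + (-6.11) - 92 + 27 - 15 = 4.89

4.89 dB


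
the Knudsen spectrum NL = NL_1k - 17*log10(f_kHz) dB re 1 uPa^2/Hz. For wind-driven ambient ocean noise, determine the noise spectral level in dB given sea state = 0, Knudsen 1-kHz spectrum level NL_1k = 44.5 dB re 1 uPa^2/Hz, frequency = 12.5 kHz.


NL = NL_1k - 17*log10(f_kHz) = 44.5 - 17*log10(12.5) = 44.5 - (18.65) = 25.85

25.85 dB


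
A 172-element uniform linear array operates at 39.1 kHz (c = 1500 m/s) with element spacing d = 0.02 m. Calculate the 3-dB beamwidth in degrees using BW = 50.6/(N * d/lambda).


Step 1: lambda = 1500/39100 = 0.03836 m
Step 2: d/lambda = 0.02/0.03836 = 0.5214
Step 3: BW = 50.6/(N * d/lambda) = 50.6/(172 * 0.5214) = 0.56

0.56 deg


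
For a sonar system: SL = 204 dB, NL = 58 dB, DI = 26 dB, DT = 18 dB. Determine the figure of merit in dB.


FOM = SL - NL + DI - DT = 204 - 58 + 26 - 18 = 154

154 dB


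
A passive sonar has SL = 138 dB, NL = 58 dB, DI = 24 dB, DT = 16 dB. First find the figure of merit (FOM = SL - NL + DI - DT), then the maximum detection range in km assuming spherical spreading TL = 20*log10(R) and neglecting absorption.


Step 1: FOM = SL - NL + DI - DT = 138 - 58 + 24 - 16 = 88 dB
Step 2: at max range FOM = TL = 20*log10(R), so R = 10^(88/20) = 25118.86 m = 25.12 km

25.12 km


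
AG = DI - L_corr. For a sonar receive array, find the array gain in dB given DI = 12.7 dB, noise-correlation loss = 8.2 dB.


AG = DI - L_corr = 12.7 - 8.2 = 4.5

4.5 dB


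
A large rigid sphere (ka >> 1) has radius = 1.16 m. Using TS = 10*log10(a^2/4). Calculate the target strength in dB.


TS = 10*log10(1.16^2 / 4) = 10*log10(0.3364) = -4.73

-4.73 dB


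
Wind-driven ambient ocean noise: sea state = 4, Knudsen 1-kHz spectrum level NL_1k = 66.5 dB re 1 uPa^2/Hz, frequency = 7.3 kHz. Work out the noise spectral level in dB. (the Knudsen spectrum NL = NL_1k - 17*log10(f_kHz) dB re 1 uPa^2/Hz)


NL = NL_1k - 17*log10(f_kHz) = 66.5 - 17*log10(7.3) = 66.5 - (14.68) = 51.82

51.82 dB


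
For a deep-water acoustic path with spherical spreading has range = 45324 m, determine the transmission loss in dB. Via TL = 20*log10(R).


93.13 dB


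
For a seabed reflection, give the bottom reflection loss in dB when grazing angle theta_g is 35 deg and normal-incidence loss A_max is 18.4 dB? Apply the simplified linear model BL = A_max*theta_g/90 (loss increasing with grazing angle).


7.16 dB


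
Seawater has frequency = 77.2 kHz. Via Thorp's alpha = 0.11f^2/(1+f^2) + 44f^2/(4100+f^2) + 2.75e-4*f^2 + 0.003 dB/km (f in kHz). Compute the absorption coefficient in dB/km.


27.819 dB/km


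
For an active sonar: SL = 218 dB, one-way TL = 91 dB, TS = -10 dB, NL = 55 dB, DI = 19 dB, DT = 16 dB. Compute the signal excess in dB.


SE = SL - 2*TL + TS - NL + DI - DT = 218 - 2*91 + (-10) - 55 + 19 - 16 = -26

-26 dB


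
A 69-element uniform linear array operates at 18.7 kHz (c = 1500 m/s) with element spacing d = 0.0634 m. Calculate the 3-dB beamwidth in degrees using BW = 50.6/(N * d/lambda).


Step 1: lambda = 1500/18700 = 0.08021 m
Step 2: d/lambda = 0.0634/0.08021 = 0.7904
Step 3: BW = 50.6/(N * d/lambda) = 50.6/(69 * 0.7904) = 0.93

0.93 deg


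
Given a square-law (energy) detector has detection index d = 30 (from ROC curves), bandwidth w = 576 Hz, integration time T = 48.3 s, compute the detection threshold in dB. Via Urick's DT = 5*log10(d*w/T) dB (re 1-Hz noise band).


12.77 dB


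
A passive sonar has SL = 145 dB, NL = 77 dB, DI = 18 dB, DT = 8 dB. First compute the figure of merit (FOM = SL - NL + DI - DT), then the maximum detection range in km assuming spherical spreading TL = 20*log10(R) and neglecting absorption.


Step 1: FOM = SL - NL + DI - DT = 145 - 77 + 18 - 8 = 78 dB
Step 2: at max range FOM = TL = 20*log10(R), so R = 10^(78/20) = 7943.28 m = 7.94 km

7.94 km


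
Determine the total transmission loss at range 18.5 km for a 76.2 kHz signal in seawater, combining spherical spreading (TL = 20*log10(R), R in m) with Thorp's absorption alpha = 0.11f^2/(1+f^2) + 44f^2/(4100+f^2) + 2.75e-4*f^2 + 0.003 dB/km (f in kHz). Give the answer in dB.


Step 1 (Thorp): alpha = 0.11*5806.44/(1+5806.44) + 44*5806.44/(4100+5806.44) + 2.75e-4*5806.44 + 0.003 = 27.4994 dB/km
Step 2: TL_spread = 20*log10(18500) = 85.34 dB
Step 3: TL_abs = alpha*R = 27.4994 * 18.5 = 508.74 dB
Step 4: TL_total = 85.34 + 508.74 = 594.08

594.08 dB


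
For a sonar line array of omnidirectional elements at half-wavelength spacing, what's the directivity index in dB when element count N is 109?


DI = 10*log10(109) = 20.37

20.37 dB


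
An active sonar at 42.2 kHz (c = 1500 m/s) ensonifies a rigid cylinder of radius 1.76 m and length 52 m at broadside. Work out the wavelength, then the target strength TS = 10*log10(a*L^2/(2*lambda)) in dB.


Step 1: lambda = c/f = 1500/42200 = 0.03555 m
Step 2: TS = 10*log10(a*L^2/(2*lambda)) = 10*log10(1.76*52^2/(2*0.03555)) = 48.26

48.26 dB


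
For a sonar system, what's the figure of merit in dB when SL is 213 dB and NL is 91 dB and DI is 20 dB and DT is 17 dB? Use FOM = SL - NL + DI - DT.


FOM = SL - NL + DI - DT = 213 - 91 + 20 - 17 = 125

125 dB


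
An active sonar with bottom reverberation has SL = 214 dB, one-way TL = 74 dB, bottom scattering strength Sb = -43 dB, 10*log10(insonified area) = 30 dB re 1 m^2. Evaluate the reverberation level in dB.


53 dB


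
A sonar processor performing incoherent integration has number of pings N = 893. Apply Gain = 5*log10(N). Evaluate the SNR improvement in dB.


14.75 dB


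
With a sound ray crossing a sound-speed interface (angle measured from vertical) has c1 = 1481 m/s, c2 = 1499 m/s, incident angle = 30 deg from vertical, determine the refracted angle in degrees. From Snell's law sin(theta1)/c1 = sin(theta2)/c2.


sin(theta2) = (c2/c1)*sin(theta1) = (1499/1481)*sin(30 deg) = 0.50608
theta2 = arcsin(0.50608) = 30.4

30.4 deg


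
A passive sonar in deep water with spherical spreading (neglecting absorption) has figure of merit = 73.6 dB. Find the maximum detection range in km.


At max range FOM = TL, so 20*log10(R) = 73.6
R = 10^(73.6/20) = 4786.3 m = 4.79 km

4.79 km


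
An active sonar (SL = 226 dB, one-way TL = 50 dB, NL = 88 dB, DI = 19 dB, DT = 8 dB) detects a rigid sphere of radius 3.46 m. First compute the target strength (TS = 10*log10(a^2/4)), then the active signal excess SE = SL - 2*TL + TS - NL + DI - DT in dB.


Step 1: TS = 10*log10(3.46^2/4) = 4.76 dB
Step 2: SE = SL - 2*TL + TS - NL + DI - DT = 226 - 2*50 + (4.76) - 88 + 19 - 8 = 53.76

53.76 dB


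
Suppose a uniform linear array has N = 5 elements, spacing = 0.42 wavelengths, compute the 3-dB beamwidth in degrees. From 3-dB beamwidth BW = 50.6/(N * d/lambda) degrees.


24.1 deg


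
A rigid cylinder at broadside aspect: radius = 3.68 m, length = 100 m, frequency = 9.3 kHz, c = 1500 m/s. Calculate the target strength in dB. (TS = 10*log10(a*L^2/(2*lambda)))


lambda = 1500/9300 = 0.16129 m
TS = 10*log10(3.68*100^2/(2*0.16129)) = 50.57

50.57 dB


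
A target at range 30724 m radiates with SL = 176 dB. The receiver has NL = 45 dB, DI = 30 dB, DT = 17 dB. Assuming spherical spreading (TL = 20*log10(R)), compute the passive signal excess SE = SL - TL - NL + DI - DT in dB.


Step 1: TL = 20*log10(30724) = 89.75 dB
Step 2: SE = 176 - 89.75 - 45 + 30 - 17 = 54.25

54.25 dB


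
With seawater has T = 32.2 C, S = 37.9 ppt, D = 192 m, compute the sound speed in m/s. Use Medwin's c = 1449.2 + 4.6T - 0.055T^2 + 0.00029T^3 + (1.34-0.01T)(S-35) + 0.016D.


c = 1449.2 + 4.6*32.2 - 0.055*32.2^2 + 0.00029*32.2^3 + (1.34 - 0.01*32.2)*(37.9 - 35) + 0.016*192 = 1556.0

1556.0 m/s


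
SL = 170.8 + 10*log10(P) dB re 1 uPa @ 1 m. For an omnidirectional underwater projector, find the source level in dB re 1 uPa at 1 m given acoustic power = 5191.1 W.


207.95 dB


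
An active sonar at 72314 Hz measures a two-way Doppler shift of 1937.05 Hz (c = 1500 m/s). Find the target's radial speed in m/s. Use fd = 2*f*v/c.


20.09 m/s


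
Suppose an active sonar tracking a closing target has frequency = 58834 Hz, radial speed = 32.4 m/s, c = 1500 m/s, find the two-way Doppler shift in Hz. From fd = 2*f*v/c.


fd = 2*f*v/c = 2 * 58834 * 32.4 / 1500 = 2541.63

2541.63 Hz


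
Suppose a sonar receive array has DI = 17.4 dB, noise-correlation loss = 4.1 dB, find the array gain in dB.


13.3 dB


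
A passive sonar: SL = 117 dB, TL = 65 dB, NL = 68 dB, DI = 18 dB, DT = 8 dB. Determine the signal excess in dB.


-6 dB


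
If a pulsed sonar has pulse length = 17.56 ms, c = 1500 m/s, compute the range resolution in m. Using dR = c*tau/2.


dR = c*tau/2 = 1500 * 17.56e-3 / 2 = 13.17

13.17 m


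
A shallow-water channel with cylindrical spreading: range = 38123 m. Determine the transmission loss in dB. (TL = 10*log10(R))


TL = 10*log10(38123) = 45.81

45.81 dB


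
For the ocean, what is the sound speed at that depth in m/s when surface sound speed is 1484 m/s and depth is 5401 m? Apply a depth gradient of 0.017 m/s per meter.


1575.817 m/s


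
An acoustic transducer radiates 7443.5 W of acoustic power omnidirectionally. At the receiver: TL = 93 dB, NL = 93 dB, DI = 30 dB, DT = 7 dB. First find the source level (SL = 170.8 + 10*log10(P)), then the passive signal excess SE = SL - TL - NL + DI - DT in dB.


Step 1: SL = 170.8 + 10*log10(7443.5) = 209.52 dB
Step 2: SE = SL - TL - NL + DI - DT = 209.52 - 93 - 93 + 30 - 7 = 46.52

46.52 dB


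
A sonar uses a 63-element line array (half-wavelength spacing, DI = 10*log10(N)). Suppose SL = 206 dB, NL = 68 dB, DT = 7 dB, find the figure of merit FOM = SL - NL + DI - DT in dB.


148.99 dB


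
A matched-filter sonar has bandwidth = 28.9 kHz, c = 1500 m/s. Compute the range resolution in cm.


dR = c/(2*BW) = 1500 / (2 * 28.9e3) = 0.026 m = 2.6 cm

2.6 cm


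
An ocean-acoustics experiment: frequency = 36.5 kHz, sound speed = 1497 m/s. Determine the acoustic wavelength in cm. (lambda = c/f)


lambda = c/f = 1497 / 36500 = 0.041 m = 4.1 cm

4.1 cm


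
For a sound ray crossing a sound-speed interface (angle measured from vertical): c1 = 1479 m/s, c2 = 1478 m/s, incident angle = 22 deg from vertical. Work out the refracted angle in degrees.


sin(theta2) = (c2/c1)*sin(theta1) = (1478/1479)*sin(22 deg) = 0.37435
theta2 = arcsin(0.37435) = 21.98

21.98 deg


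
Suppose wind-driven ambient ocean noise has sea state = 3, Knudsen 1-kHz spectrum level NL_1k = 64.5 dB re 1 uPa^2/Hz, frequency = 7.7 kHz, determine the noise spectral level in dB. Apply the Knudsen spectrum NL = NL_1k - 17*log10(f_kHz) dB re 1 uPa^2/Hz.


49.43 dB


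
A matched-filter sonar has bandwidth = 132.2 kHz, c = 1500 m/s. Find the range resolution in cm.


dR = c/(2*BW) = 1500 / (2 * 132.2e3) = 0.0057 m = 0.57 cm

0.57 cm


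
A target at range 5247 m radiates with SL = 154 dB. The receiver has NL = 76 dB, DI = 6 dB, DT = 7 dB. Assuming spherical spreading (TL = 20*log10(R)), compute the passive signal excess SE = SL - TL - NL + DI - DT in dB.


Step 1: TL = 20*log10(5247) = 74.4 dB
Step 2: SE = 154 - 74.4 - 76 + 6 - 7 = 2.6

2.6 dB


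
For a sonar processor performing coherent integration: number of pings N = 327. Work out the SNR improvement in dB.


Gain = 10*log10(327) = 25.15

25.15 dB
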